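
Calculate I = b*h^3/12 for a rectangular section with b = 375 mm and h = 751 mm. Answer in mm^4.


I = b * h^3 / 12
= 375 * 751^3 / 12
= 375 * 423564751 / 12
= 13236398468.75 mm^4

13236398468.75 mm^4


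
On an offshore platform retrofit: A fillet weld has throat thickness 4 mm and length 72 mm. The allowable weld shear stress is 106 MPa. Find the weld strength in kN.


Strength = throat * length * allowable stress
= 4 * 72 * 106 N
= 30528 N
= 30.53 kN

30.53 kN


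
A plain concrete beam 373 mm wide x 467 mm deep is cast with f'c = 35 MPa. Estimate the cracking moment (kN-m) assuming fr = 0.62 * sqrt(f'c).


fr = 0.62 * sqrt(35) = 0.62 * 5.9161 = 3.668 MPa
I = 373 * 467^3 / 12 = 3165761749.92 mm^4
y_t = 233.5 mm
M_cr = fr * I / y_t = 3.668 * 3165761749.92 / 233.5 N-mm
= 49.7298 kN-m

49.7298 kN-m


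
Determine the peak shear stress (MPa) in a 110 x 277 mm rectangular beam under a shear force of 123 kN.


A = b * h = 110 * 277 = 30470 mm^2
V = 123 kN = 123000.0 N
tau_max = 1.5 * V / A = 1.5 * 123000.0 / 30470
= 6.0551 MPa

6.0551 MPa


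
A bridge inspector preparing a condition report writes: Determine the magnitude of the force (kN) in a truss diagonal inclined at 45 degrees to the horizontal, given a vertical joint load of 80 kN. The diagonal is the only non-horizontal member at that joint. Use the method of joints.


At the joint, only the diagonal has a vertical component, so vertical equilibrium gives:
F * sin(45) = 80
F = 80 / sin(45)
= 80 / 0.707107
= 113.14 kN

113.14 kN


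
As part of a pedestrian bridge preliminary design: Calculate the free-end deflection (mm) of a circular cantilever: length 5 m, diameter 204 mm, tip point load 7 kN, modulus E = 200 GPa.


I = pi * d^4 / 64 = pi * 204^4 / 64 = 85014023.05 mm^4
L = 5000.0 mm, P = 7000.0 N, E = 200000.0 MPa
delta = P * L^3 / (3 * E * I)
= 7000.0 * 5000.0^3 / (3 * 200000.0 * 85014023.05)
= 17.154 mm

17.154 mm


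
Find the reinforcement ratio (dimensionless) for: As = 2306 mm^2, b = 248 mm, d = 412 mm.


rho = As / (b * d)
= 2306 / (248 * 412)
= 2306 / 102176
= 0.022569 (dimensionless)

0.022569 (dimensionless)


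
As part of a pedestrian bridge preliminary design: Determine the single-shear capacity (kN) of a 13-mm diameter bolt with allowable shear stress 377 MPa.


A = pi * d^2 / 4 = pi * 13^2 / 4 = 132.7323 mm^2
V = f_v * A / 1000 = 377 * 132.7323 / 1000
= 50.0401 kN

50.0401 kN


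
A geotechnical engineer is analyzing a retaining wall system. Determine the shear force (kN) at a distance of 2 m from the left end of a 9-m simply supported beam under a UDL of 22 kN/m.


R_A = w * L / 2 = 22 * 9 / 2 = 99.0 kN
V(x) = R_A - w * x = 99.0 - 22 * 2
= 55.0 kN

55.0 kN


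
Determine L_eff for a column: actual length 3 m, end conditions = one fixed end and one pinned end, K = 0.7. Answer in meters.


L_eff = K * L
= 0.7 * 3
= 2.1 m

2.1 m


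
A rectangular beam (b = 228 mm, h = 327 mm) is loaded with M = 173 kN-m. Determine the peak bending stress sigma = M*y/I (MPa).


I = b * h^3 / 12 = 228 * 327^3 / 12 = 664349877.0 mm^4
y = h / 2 = 327 / 2 = 163.5 mm
M = 173 kN-m = 173000000.0 N-mm
sigma = M * y / I = 173000000.0 * 163.5 / 664349877.0
= 42.58 MPa

42.58 MPa


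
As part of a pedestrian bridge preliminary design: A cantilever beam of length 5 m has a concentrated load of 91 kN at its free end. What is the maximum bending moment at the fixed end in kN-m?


For a cantilever with a point load at the free end:
M_max = P * L = 91 * 5 = 455 kN-m

455 kN-m


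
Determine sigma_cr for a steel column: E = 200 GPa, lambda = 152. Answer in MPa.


sigma_cr = pi^2 * E / lambda^2
= 9.8696 * 200000.0 / 152^2
= 9.8696 * 200000.0 / 23104
= 85.4363 MPa

85.4363 MPa


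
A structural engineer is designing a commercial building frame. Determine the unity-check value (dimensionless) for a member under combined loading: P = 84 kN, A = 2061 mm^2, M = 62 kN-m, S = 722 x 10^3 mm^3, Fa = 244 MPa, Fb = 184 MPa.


f_a = P / A = 84000.0 / 2061 = 40.7569 MPa
f_b = M / S = 62000000.0 / 722000.0 = 85.8726 MPa
Ratio = f_a / Fa + f_b / Fb
= 40.7569 / 244 + 85.8726 / 184
= 0.6337 (dimensionless)

0.6337 (dimensionless)


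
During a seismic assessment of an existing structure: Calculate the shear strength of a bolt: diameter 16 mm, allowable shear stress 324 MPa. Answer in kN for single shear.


A = pi * d^2 / 4 = pi * 16^2 / 4 = 201.0619 mm^2
V = f_v * A / 1000 = 324 * 201.0619 / 1000
= 65.1441 kN

65.1441 kN


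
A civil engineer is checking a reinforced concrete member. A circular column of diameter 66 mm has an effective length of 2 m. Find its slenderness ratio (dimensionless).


Radius of gyration r = d / 4 = 66 / 4 = 16.5 mm
L_eff = 2000.0 mm
Slenderness ratio = L / r = 2000.0 / 16.5 = 121.21 (dimensionless)

121.21 (dimensionless)


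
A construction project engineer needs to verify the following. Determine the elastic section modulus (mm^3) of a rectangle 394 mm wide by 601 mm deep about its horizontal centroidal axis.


S = b * h^2 / 6
= 394 * 601^2 / 6
= 394 * 361201 / 6
= 23718865.67 mm^3

23718865.67 mm^3


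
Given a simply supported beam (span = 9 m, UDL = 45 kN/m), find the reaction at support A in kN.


Total load = w * L = 45 * 9 = 405 kN
By symmetry, each reaction R = total / 2 = 405 / 2 = 202.5 kN

202.5 kN


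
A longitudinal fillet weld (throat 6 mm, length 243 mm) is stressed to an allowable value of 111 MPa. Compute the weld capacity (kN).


Strength = throat * length * allowable stress
= 6 * 243 * 111 N
= 161838 N
= 161.84 kN

161.84 kN


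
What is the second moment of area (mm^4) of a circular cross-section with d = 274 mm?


r = d / 2 = 274 / 2 = 137.0 mm
I = pi * r^4 / 4 = pi * 137.0^4 / 4
= 276676421.54 mm^4

276676421.54 mm^4


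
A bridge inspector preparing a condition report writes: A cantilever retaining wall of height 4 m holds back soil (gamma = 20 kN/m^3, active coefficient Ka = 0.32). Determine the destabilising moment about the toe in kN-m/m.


Pa = 0.5 * Ka * gamma * H^2
= 0.5 * 0.32 * 20 * 4^2
= 51.2 kN/m
Arm = H / 3 = 4 / 3 = 1.3333 m
Mo = Pa * arm = Pa * H / 3 = 51.2 * 4 / 3 = 68.2667 kN-m/m

68.2667 kN-m/m


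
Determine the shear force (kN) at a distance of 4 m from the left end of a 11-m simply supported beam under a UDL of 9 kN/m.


R_A = w * L / 2 = 9 * 11 / 2 = 49.5 kN
V(x) = R_A - w * x = 49.5 - 9 * 4
= 13.5 kN

13.5 kN


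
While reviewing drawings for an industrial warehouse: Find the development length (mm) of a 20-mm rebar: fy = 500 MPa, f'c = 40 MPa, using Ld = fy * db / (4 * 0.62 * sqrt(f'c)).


Ld = (fy * db) / (4 * 0.62 * sqrt(f'c))
= (500 * 20) / (4 * 0.62 * sqrt(40))
= 10000 / 15.6849
= 637.56 mm

637.56 mm


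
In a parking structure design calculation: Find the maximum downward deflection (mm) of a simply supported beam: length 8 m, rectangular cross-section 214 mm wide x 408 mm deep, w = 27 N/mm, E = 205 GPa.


I = 214 * 408^3 / 12 = 1211192064.0 mm^4
L = 8000.0 mm, w = 27 N/mm, E = 205000.0 MPa
delta = 5 * w * L^4 / (384 * E * I)
= 5 * 27 * 8000.0^4 / (384 * 205000.0 * 1211192064.0)
= 5.7996 mm

5.7996 mm


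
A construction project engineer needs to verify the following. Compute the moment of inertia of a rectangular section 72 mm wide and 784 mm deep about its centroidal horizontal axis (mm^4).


I = b * h^3 / 12
= 72 * 784^3 / 12
= 72 * 481890304 / 12
= 2891341824.0 mm^4

2891341824.0 mm^4


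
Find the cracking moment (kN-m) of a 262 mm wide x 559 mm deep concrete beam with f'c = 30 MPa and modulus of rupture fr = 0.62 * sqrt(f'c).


fr = 0.62 * sqrt(30) = 0.62 * 5.4772 = 3.3959 MPa
I = 262 * 559^3 / 12 = 3813778524.83 mm^4
y_t = 279.5 mm
M_cr = fr * I / y_t = 3.3959 * 3813778524.83 / 279.5 N-mm
= 46.3368 kN-m

46.3368 kN-m


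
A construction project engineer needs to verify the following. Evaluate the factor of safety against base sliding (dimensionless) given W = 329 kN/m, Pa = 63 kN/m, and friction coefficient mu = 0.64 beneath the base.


Resisting force = mu * W = 0.64 * 329 = 210.56 kN/m
FOS = Resisting / Driving = 210.56 / 63
= 3.3422 (dimensionless)

3.3422 (dimensionless)


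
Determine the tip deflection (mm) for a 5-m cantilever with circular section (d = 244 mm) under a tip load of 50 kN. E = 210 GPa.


I = pi * d^4 / 64 = pi * 244^4 / 64 = 173991969.47 mm^4
L = 5000.0 mm, P = 50000.0 N, E = 210000.0 MPa
delta = P * L^3 / (3 * E * I)
= 50000.0 * 5000.0^3 / (3 * 210000.0 * 173991969.47)
= 57.0178 mm

57.0178 mm


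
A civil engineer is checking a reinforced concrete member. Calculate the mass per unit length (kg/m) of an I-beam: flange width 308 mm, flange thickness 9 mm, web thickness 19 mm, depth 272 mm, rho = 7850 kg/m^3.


A_flanges = 2 * 308 * 9 = 5544 mm^2
A_web = (272 - 2 * 9) * 19 = 4826 mm^2
A_total = 5544 + 4826 = 10370 mm^2 = 0.010370 m^2
Weight = rho * A = 7850 * 0.010370 = 81.4045 kg/m

81.4045 kg/m


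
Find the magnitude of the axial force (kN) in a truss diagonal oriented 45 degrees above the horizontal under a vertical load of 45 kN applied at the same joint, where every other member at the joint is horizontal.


At the joint, only the diagonal has a vertical component, so vertical equilibrium gives:
F * sin(45) = 45
F = 45 / sin(45)
= 45 / 0.707107
= 63.64 kN

63.64 kN


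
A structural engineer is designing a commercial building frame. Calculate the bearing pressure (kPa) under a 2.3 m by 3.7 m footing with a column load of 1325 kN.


A = 2.3 * 3.7 = 8.51 m^2
q = P / A = 1325 / 8.51
= 155.6992 kPa

155.6992 kPa


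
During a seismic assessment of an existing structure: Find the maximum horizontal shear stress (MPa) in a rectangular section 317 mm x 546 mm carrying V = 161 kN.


A = b * h = 317 * 546 = 173082 mm^2
V = 161 kN = 161000.0 N
tau_max = 1.5 * V / A = 1.5 * 161000.0 / 173082
= 1.3953 MPa

1.3953 MPa


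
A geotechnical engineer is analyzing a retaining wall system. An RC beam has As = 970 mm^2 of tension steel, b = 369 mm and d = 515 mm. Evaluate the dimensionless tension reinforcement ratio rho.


rho = As / (b * d)
= 970 / (369 * 515)
= 970 / 190035
= 0.005104 (dimensionless)

0.005104 (dimensionless)


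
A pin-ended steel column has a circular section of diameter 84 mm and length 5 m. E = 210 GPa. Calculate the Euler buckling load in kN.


I = pi * d^4 / 64 = 2443920.32 mm^4
L = 5000.0 mm
P_cr = pi^2 * E * I / L^2
= 9.8696 * 210000.0 * 2443920.32 / 5000.0^2
= 202612.42 N = 202.6124 kN

202.6124 kN


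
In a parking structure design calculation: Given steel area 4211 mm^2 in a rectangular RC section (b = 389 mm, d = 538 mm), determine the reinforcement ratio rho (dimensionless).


rho = As / (b * d)
= 4211 / (389 * 538)
= 4211 / 209282
= 0.020121 (dimensionless)

0.020121 (dimensionless)


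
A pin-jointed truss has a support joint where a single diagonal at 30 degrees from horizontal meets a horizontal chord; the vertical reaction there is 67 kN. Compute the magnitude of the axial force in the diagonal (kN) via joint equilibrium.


At the joint, only the diagonal has a vertical component, so vertical equilibrium gives:
F * sin(30) = 67
F = 67 / sin(30)
= 67 / 0.5
= 134.0 kN

134.0 kN


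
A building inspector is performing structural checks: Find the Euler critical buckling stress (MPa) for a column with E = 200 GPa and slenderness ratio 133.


sigma_cr = pi^2 * E / lambda^2
= 9.8696 * 200000.0 / 133^2
= 9.8696 * 200000.0 / 17689
= 111.5903 MPa

111.5903 MPa


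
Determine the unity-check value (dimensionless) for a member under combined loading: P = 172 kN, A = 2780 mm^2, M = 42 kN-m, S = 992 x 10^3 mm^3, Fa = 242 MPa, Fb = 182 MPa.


f_a = P / A = 172000.0 / 2780 = 61.8705 MPa
f_b = M / S = 42000000.0 / 992000.0 = 42.3387 MPa
Ratio = f_a / Fa + f_b / Fb
= 61.8705 / 242 + 42.3387 / 182
= 0.4883 (dimensionless)

0.4883 (dimensionless)


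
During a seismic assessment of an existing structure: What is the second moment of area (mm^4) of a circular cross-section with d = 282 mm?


r = d / 2 = 282 / 2 = 141.0 mm
I = pi * r^4 / 4 = pi * 141.0^4 / 4
= 310431892.12 mm^4

310431892.12 mm^4


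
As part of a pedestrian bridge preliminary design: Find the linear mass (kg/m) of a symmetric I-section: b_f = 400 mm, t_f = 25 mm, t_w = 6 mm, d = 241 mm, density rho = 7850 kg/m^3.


A_flanges = 2 * 400 * 25 = 20000 mm^2
A_web = (241 - 2 * 25) * 6 = 1146 mm^2
A_total = 20000 + 1146 = 21146 mm^2 = 0.021146 m^2
Weight = rho * A = 7850 * 0.021146 = 165.9961 kg/m

165.9961 kg/m


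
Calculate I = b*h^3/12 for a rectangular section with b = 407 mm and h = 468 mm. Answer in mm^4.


I = b * h^3 / 12
= 407 * 468^3 / 12
= 407 * 102503232 / 12
= 3476567952.0 mm^4

3476567952.0 mm^4


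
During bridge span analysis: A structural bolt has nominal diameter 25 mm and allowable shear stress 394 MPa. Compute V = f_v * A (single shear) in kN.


A = pi * d^2 / 4 = pi * 25^2 / 4 = 490.8739 mm^2
V = f_v * A / 1000 = 394 * 490.8739 / 1000
= 193.4043 kN

193.4043 kN


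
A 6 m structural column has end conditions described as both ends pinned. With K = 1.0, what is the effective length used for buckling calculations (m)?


L_eff = K * L
= 1.0 * 6
= 6.0 m

6.0 m


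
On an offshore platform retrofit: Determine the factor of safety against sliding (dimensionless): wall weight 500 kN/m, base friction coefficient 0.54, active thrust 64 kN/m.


Resisting force = mu * W = 0.54 * 500 = 270.0 kN/m
FOS = Resisting / Driving = 270.0 / 64
= 4.2188 (dimensionless)

4.2188 (dimensionless)


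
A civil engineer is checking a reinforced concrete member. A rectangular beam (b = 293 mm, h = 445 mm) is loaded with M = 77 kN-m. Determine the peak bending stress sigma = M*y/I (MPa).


I = b * h^3 / 12 = 293 * 445^3 / 12 = 2151624135.42 mm^4
y = h / 2 = 445 / 2 = 222.5 mm
M = 77 kN-m = 77000000.0 N-mm
sigma = M * y / I = 77000000.0 * 222.5 / 2151624135.42
= 7.96 MPa

7.96 MPa


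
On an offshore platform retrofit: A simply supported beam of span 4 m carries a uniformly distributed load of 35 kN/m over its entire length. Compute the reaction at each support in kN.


Total load = w * L = 35 * 4 = 140 kN
By symmetry, each reaction R = total / 2 = 140 / 2 = 70.0 kN

70.0 kN


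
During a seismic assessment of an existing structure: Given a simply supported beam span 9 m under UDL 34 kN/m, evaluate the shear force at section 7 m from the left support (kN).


R_A = w * L / 2 = 34 * 9 / 2 = 153.0 kN
V(x) = R_A - w * x = 153.0 - 34 * 7
= -85.0 kN

-85.0 kN


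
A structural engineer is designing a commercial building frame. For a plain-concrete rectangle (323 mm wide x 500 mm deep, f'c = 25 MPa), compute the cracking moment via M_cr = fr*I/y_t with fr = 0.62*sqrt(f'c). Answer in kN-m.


fr = 0.62 * sqrt(25) = 0.62 * 5.0 = 3.1 MPa
I = 323 * 500^3 / 12 = 3364583333.33 mm^4
y_t = 250.0 mm
M_cr = fr * I / y_t = 3.1 * 3364583333.33 / 250.0 N-mm
= 41.7208 kN-m

41.7208 kN-m


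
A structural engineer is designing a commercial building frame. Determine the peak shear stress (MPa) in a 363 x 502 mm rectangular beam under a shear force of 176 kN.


A = b * h = 363 * 502 = 182226 mm^2
V = 176 kN = 176000.0 N
tau_max = 1.5 * V / A = 1.5 * 176000.0 / 182226
= 1.4488 MPa

1.4488 MPa


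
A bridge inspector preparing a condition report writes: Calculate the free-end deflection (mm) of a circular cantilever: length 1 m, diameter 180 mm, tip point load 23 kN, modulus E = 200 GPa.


I = pi * d^4 / 64 = pi * 180^4 / 64 = 51529973.5 mm^4
L = 1000.0 mm, P = 23000.0 N, E = 200000.0 MPa
delta = P * L^3 / (3 * E * I)
= 23000.0 * 1000.0^3 / (3 * 200000.0 * 51529973.5)
= 0.7439 mm

0.7439 mm


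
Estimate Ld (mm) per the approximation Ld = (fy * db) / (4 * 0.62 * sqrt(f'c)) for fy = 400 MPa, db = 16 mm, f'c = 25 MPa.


Ld = (fy * db) / (4 * 0.62 * sqrt(f'c))
= (400 * 16) / (4 * 0.62 * sqrt(25))
= 6400 / 12.4
= 516.13 mm

516.13 mm


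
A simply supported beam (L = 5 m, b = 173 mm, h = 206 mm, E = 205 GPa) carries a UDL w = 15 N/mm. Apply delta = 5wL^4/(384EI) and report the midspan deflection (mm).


I = 173 * 206^3 / 12 = 126027847.33 mm^4
L = 5000.0 mm, w = 15 N/mm, E = 205000.0 MPa
delta = 5 * w * L^4 / (384 * E * I)
= 5 * 15 * 5000.0^4 / (384 * 205000.0 * 126027847.33)
= 4.7249 mm

4.7249 mm


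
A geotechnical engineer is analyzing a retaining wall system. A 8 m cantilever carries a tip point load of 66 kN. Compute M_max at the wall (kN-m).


For a cantilever with a point load at the free end:
M_max = P * L = 66 * 8 = 528 kN-m

528 kN-m


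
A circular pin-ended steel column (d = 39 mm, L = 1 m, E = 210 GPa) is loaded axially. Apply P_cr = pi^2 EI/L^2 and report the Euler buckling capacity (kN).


I = pi * d^4 / 64 = 113560.77 mm^4
L = 1000.0 mm
P_cr = pi^2 * E * I / L^2
= 9.8696 * 210000.0 * 113560.77 / 1000.0^2
= 235367.97 N = 235.368 kN

235.368 kN


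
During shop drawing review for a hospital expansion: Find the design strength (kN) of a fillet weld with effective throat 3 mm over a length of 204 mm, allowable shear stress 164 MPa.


Strength = throat * length * allowable stress
= 3 * 204 * 164 N
= 100368 N
= 100.37 kN

100.37 kN


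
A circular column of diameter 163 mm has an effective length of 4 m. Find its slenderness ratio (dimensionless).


Radius of gyration r = d / 4 = 163 / 4 = 40.75 mm
L_eff = 4000.0 mm
Slenderness ratio = L / r = 4000.0 / 40.75 = 98.16 (dimensionless)

98.16 (dimensionless)


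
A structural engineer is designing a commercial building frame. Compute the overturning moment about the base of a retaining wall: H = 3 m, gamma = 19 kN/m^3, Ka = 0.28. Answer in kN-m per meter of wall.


Pa = 0.5 * Ka * gamma * H^2
= 0.5 * 0.28 * 19 * 3^2
= 23.94 kN/m
Arm = H / 3 = 3 / 3 = 1.0 m
Mo = Pa * arm = Pa * H / 3 = 23.94 * 3 / 3 = 23.94 kN-m/m

23.94 kN-m/m


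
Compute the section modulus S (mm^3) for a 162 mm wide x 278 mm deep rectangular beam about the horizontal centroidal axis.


S = b * h^2 / 6
= 162 * 278^2 / 6
= 162 * 77284 / 6
= 2086668.0 mm^3

2086668.0 mm^3


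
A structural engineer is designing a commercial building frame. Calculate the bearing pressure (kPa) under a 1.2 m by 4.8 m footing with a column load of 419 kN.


A = 1.2 * 4.8 = 5.76 m^2
q = P / A = 419 / 5.76
= 72.7431 kPa

72.7431 kPa


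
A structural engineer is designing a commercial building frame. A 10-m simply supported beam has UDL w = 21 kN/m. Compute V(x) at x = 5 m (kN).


R_A = w * L / 2 = 21 * 10 / 2 = 105.0 kN
V(x) = R_A - w * x = 105.0 - 21 * 5
= 0.0 kN

0.0 kN


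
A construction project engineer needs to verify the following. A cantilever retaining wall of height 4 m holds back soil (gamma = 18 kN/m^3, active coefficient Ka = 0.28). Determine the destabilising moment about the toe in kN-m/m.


Pa = 0.5 * Ka * gamma * H^2
= 0.5 * 0.28 * 18 * 4^2
= 40.32 kN/m
Arm = H / 3 = 4 / 3 = 1.3333 m
Mo = Pa * arm = Pa * H / 3 = 40.32 * 4 / 3 = 53.76 kN-m/m

53.76 kN-m/m


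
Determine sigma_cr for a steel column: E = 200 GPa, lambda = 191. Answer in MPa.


sigma_cr = pi^2 * E / lambda^2
= 9.8696 * 200000.0 / 191^2
= 9.8696 * 200000.0 / 36481
= 54.1082 MPa

54.1082 MPa


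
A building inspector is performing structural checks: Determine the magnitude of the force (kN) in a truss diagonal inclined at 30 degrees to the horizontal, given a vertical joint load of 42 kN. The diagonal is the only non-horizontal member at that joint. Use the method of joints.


At the joint, only the diagonal has a vertical component, so vertical equilibrium gives:
F * sin(30) = 42
F = 42 / sin(30)
= 42 / 0.5
= 84.0 kN

84.0 kN


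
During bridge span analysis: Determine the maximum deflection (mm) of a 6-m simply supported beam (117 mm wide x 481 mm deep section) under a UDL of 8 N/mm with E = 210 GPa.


I = 117 * 481^3 / 12 = 1085025249.75 mm^4
L = 6000.0 mm, w = 8 N/mm, E = 210000.0 MPa
delta = 5 * w * L^4 / (384 * E * I)
= 5 * 8 * 6000.0^4 / (384 * 210000.0 * 1085025249.75)
= 0.5925 mm

0.5925 mm


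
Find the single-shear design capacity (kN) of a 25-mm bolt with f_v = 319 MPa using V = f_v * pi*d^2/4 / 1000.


A = pi * d^2 / 4 = pi * 25^2 / 4 = 490.8739 mm^2
V = f_v * A / 1000 = 319 * 490.8739 / 1000
= 156.5888 kN

156.5888 kN


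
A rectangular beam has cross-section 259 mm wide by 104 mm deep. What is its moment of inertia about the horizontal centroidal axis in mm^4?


I = b * h^3 / 12
= 259 * 104^3 / 12
= 259 * 1124864 / 12
= 24278314.67 mm^4

24278314.67 mm^4


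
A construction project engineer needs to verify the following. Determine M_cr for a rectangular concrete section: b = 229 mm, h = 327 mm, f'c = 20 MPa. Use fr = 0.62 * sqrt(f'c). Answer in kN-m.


fr = 0.62 * sqrt(20) = 0.62 * 4.4721 = 2.7727 MPa
I = 229 * 327^3 / 12 = 667263692.25 mm^4
y_t = 163.5 mm
M_cr = fr * I / y_t = 2.7727 * 667263692.25 / 163.5 N-mm
= 11.3158 kN-m

11.3158 kN-m


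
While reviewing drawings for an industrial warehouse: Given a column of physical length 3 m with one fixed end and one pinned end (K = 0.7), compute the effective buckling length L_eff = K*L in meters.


L_eff = K * L
= 0.7 * 3
= 2.1 m

2.1 m


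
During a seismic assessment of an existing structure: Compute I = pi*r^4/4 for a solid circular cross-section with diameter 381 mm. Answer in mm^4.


r = d / 2 = 381 / 2 = 190.5 mm
I = pi * r^4 / 4 = pi * 190.5^4 / 4
= 1034355436.5 mm^4

1034355436.5 mm^4


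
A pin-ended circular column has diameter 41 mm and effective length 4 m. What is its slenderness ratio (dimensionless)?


Radius of gyration r = d / 4 = 41 / 4 = 10.25 mm
L_eff = 4000.0 mm
Slenderness ratio = L / r = 4000.0 / 10.25 = 390.24 (dimensionless)

390.24 (dimensionless)


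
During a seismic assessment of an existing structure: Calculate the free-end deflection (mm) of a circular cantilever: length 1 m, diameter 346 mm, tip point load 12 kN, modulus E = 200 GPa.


I = pi * d^4 / 64 = pi * 346^4 / 64 = 703516510.07 mm^4
L = 1000.0 mm, P = 12000.0 N, E = 200000.0 MPa
delta = P * L^3 / (3 * E * I)
= 12000.0 * 1000.0^3 / (3 * 200000.0 * 703516510.07)
= 0.0284 mm

0.0284 mm


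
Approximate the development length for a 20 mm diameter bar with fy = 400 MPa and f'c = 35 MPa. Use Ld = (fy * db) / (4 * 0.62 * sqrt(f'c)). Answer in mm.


Ld = (fy * db) / (4 * 0.62 * sqrt(f'c))
= (400 * 20) / (4 * 0.62 * sqrt(35))
= 8000 / 14.6719
= 545.26 mm

545.26 mm


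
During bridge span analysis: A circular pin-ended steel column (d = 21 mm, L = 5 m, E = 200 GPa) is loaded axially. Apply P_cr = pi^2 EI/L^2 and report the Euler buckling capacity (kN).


I = pi * d^4 / 64 = 9546.56 mm^4
L = 5000.0 mm
P_cr = pi^2 * E * I / L^2
= 9.8696 * 200000.0 * 9546.56 / 5000.0^2
= 753.77 N = 0.7538 kN

0.7538 kN


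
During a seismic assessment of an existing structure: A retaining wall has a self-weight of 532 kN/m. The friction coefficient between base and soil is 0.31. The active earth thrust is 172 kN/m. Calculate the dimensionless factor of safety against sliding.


Resisting force = mu * W = 0.31 * 532 = 164.92 kN/m
FOS = Resisting / Driving = 164.92 / 172
= 0.9588 (dimensionless)

0.9588 (dimensionless)


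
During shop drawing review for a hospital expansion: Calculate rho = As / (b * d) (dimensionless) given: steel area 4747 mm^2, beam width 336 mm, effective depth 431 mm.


rho = As / (b * d)
= 4747 / (336 * 431)
= 4747 / 144816
= 0.03278 (dimensionless)

0.03278 (dimensionless)


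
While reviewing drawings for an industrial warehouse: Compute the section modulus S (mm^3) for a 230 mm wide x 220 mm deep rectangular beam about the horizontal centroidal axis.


S = b * h^2 / 6
= 230 * 220^2 / 6
= 230 * 48400 / 6
= 1855333.33 mm^3

1855333.33 mm^3


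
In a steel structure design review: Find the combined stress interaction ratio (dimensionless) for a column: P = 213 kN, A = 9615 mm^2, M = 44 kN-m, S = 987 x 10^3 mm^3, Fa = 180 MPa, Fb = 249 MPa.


f_a = P / A = 213000.0 / 9615 = 22.1529 MPa
f_b = M / S = 44000000.0 / 987000.0 = 44.5795 MPa
Ratio = f_a / Fa + f_b / Fb
= 22.1529 / 180 + 44.5795 / 249
= 0.3021 (dimensionless)

0.3021 (dimensionless)


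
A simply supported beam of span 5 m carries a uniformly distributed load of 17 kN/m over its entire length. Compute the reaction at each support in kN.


Total load = w * L = 17 * 5 = 85 kN
By symmetry, each reaction R = total / 2 = 85 / 2 = 42.5 kN

42.5 kN


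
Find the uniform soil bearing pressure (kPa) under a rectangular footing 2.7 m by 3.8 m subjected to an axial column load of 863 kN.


A = 2.7 * 3.8 = 10.26 m^2
q = P / A = 863 / 10.26
= 84.1131 kPa

84.1131 kPa


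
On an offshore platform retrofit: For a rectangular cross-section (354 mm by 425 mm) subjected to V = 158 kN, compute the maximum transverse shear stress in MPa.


A = b * h = 354 * 425 = 150450 mm^2
V = 158 kN = 158000.0 N
tau_max = 1.5 * V / A = 1.5 * 158000.0 / 150450
= 1.5753 MPa

1.5753 MPa


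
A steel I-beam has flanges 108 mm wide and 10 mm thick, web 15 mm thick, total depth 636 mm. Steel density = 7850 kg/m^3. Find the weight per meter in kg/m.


A_flanges = 2 * 108 * 10 = 2160 mm^2
A_web = (636 - 2 * 10) * 15 = 9240 mm^2
A_total = 2160 + 9240 = 11400 mm^2 = 0.011400 m^2
Weight = rho * A = 7850 * 0.011400 = 89.49 kg/m

89.49 kg/m


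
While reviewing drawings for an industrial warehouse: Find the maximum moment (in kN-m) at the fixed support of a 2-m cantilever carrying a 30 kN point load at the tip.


For a cantilever with a point load at the free end:
M_max = P * L = 30 * 2 = 60 kN-m

60 kN-m


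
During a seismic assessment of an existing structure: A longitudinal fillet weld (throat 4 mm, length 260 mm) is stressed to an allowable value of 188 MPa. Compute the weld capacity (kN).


Strength = throat * length * allowable stress
= 4 * 260 * 188 N
= 195520 N
= 195.52 kN

195.52 kN


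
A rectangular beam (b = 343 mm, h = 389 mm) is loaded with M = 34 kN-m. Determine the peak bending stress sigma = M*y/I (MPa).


I = b * h^3 / 12 = 343 * 389^3 / 12 = 1682525588.92 mm^4
y = h / 2 = 389 / 2 = 194.5 mm
M = 34 kN-m = 34000000.0 N-mm
sigma = M * y / I = 34000000.0 * 194.5 / 1682525588.92
= 3.93 MPa

3.93 MPa


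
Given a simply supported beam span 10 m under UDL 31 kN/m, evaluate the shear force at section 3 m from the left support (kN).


R_A = w * L / 2 = 31 * 10 / 2 = 155.0 kN
V(x) = R_A - w * x = 155.0 - 31 * 3
= 62.0 kN

62.0 kN


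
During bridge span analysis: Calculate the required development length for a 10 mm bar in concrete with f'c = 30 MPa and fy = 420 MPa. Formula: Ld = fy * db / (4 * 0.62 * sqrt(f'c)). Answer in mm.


Ld = (fy * db) / (4 * 0.62 * sqrt(f'c))
= (420 * 10) / (4 * 0.62 * sqrt(30))
= 4200 / 13.5835
= 309.2 mm

309.2 mm


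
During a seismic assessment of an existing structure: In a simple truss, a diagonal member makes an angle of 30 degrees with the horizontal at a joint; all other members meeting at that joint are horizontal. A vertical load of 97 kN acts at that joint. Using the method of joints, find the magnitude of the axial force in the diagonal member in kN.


At the joint, only the diagonal has a vertical component, so vertical equilibrium gives:
F * sin(30) = 97
F = 97 / sin(30)
= 97 / 0.5
= 194.0 kN

194.0 kN


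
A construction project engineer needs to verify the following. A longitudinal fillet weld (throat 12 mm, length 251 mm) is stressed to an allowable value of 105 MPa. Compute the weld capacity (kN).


Strength = throat * length * allowable stress
= 12 * 251 * 105 N
= 316260 N
= 316.26 kN

316.26 kN


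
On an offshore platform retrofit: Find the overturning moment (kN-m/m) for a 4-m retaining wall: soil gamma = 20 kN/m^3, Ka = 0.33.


Pa = 0.5 * Ka * gamma * H^2
= 0.5 * 0.33 * 20 * 4^2
= 52.8 kN/m
Arm = H / 3 = 4 / 3 = 1.3333 m
Mo = Pa * arm = Pa * H / 3 = 52.8 * 4 / 3 = 70.4 kN-m/m

70.4 kN-m/m


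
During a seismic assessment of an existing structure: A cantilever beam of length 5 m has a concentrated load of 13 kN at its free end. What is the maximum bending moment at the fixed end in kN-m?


For a cantilever with a point load at the free end:
M_max = P * L = 13 * 5 = 65 kN-m

65 kN-m


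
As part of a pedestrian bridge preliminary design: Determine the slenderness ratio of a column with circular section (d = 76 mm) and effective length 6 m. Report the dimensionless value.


Radius of gyration r = d / 4 = 76 / 4 = 19.0 mm
L_eff = 6000.0 mm
Slenderness ratio = L / r = 6000.0 / 19.0 = 315.79 (dimensionless)

315.79 (dimensionless)


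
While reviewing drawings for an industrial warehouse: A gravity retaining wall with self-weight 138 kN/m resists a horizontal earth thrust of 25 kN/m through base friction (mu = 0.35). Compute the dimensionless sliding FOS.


Resisting force = mu * W = 0.35 * 138 = 48.3 kN/m
FOS = Resisting / Driving = 48.3 / 25
= 1.932 (dimensionless)

1.932 (dimensionless)


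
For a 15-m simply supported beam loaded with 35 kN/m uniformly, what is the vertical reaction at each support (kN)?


Total load = w * L = 35 * 15 = 525 kN
By symmetry, each reaction R = total / 2 = 525 / 2 = 262.5 kN

262.5 kN


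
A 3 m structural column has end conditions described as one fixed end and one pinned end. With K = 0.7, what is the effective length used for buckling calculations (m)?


L_eff = K * L
= 0.7 * 3
= 2.1 m

2.1 m


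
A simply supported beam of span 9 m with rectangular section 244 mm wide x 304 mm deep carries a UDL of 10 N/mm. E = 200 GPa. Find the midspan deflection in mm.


I = 244 * 304^3 / 12 = 571254101.33 mm^4
L = 9000.0 mm, w = 10 N/mm, E = 200000.0 MPa
delta = 5 * w * L^4 / (384 * E * I)
= 5 * 10 * 9000.0^4 / (384 * 200000.0 * 571254101.33)
= 7.4774 mm

7.4774 mm


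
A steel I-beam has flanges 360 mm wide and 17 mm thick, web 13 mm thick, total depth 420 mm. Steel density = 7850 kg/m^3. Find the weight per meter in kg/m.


A_flanges = 2 * 360 * 17 = 12240 mm^2
A_web = (420 - 2 * 17) * 13 = 5018 mm^2
A_total = 12240 + 5018 = 17258 mm^2 = 0.017258 m^2
Weight = rho * A = 7850 * 0.017258 = 135.4753 kg/m

135.4753 kg/m


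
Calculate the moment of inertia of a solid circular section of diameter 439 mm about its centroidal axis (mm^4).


r = d / 2 = 439 / 2 = 219.5 mm
I = pi * r^4 / 4 = pi * 219.5^4 / 4
= 1823173415.92 mm^4

1823173415.92 mm^4


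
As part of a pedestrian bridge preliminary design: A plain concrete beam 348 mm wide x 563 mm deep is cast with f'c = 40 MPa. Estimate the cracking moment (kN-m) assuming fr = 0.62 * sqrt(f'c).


fr = 0.62 * sqrt(40) = 0.62 * 6.3246 = 3.9212 MPa
I = 348 * 563^3 / 12 = 5175152863.0 mm^4
y_t = 281.5 mm
M_cr = fr * I / y_t = 3.9212 * 5175152863.0 / 281.5 N-mm
= 72.0886 kN-m

72.0886 kN-m


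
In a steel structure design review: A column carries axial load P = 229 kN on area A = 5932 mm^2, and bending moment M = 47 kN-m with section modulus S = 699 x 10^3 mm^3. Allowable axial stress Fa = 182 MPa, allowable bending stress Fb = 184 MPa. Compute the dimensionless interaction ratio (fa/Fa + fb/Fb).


f_a = P / A = 229000.0 / 5932 = 38.6042 MPa
f_b = M / S = 47000000.0 / 699000.0 = 67.2389 MPa
Ratio = f_a / Fa + f_b / Fb
= 38.6042 / 182 + 67.2389 / 184
= 0.5775 (dimensionless)

0.5775 (dimensionless)


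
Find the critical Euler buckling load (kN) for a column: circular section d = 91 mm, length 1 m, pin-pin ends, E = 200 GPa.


I = pi * d^4 / 64 = 3366165.53 mm^4
L = 1000.0 mm
P_cr = pi^2 * E * I / L^2
= 9.8696 * 200000.0 * 3366165.53 / 1000.0^2
= 6644544.42 N = 6644.5444 kN

6644.5444 kN


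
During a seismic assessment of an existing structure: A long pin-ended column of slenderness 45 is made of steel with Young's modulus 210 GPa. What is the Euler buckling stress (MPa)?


sigma_cr = pi^2 * E / lambda^2
= 9.8696 * 210000.0 / 45^2
= 9.8696 * 210000.0 / 2025
= 1023.5145 MPa

1023.5145 MPa


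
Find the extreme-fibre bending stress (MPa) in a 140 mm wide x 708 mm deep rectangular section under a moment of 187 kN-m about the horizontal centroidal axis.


I = b * h^3 / 12 = 140 * 708^3 / 12 = 4140440640.0 mm^4
y = h / 2 = 708 / 2 = 354.0 mm
M = 187 kN-m = 187000000.0 N-mm
sigma = M * y / I = 187000000.0 * 354.0 / 4140440640.0
= 15.99 MPa

15.99 MPa


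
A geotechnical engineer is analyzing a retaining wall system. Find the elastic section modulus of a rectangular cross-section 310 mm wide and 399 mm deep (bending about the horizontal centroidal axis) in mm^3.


S = b * h^2 / 6
= 310 * 399^2 / 6
= 310 * 159201 / 6
= 8225385.0 mm^3

8225385.0 mm^3


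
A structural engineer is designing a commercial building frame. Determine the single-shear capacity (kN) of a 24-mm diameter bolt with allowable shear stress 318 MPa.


A = pi * d^2 / 4 = pi * 24^2 / 4 = 452.3893 mm^2
V = f_v * A / 1000 = 318 * 452.3893 / 1000
= 143.8598 kN

143.8598 kN


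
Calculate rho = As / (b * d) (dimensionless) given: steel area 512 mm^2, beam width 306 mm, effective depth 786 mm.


rho = As / (b * d)
= 512 / (306 * 786)
= 512 / 240516
= 0.002129 (dimensionless)

0.002129 (dimensionless)


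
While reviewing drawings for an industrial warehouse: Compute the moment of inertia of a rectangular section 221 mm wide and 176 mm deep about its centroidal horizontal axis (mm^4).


I = b * h^3 / 12
= 221 * 176^3 / 12
= 221 * 5451776 / 12
= 100403541.33 mm^4

100403541.33 mm^4


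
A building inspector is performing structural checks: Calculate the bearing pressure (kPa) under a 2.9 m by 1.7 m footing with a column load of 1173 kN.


A = 2.9 * 1.7 = 4.93 m^2
q = P / A = 1173 / 4.93
= 237.931 kPa

237.931 kPa


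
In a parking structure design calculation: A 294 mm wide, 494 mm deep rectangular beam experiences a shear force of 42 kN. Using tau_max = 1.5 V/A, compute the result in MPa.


A = b * h = 294 * 494 = 145236 mm^2
V = 42 kN = 42000.0 N
tau_max = 1.5 * V / A = 1.5 * 42000.0 / 145236
= 0.4338 MPa

0.4338 MPa


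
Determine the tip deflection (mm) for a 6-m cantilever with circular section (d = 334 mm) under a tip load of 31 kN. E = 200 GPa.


I = pi * d^4 / 64 = pi * 334^4 / 64 = 610879802.01 mm^4
L = 6000.0 mm, P = 31000.0 N, E = 200000.0 MPa
delta = P * L^3 / (3 * E * I)
= 31000.0 * 6000.0^3 / (3 * 200000.0 * 610879802.01)
= 18.2687 mm

18.2687 mm


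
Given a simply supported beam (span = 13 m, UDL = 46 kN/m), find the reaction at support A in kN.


Total load = w * L = 46 * 13 = 598 kN
By symmetry, each reaction R = total / 2 = 598 / 2 = 299.0 kN

299.0 kN


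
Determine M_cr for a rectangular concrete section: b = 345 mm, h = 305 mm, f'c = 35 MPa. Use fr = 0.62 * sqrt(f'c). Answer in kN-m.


fr = 0.62 * sqrt(35) = 0.62 * 5.9161 = 3.668 MPa
I = 345 * 305^3 / 12 = 815712968.75 mm^4
y_t = 152.5 mm
M_cr = fr * I / y_t = 3.668 * 815712968.75 / 152.5 N-mm
= 19.6197 kN-m

19.6197 kN-m


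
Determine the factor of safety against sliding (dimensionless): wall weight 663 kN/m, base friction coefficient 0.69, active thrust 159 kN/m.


Resisting force = mu * W = 0.69 * 663 = 457.47 kN/m
FOS = Resisting / Driving = 457.47 / 159
= 2.8772 (dimensionless)

2.8772 (dimensionless)


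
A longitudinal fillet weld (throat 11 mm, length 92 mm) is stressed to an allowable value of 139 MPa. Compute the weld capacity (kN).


Strength = throat * length * allowable stress
= 11 * 92 * 139 N
= 140668 N
= 140.67 kN

140.67 kN


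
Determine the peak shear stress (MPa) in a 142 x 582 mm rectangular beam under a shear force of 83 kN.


A = b * h = 142 * 582 = 82644 mm^2
V = 83 kN = 83000.0 N
tau_max = 1.5 * V / A = 1.5 * 83000.0 / 82644
= 1.5065 MPa

1.5065 MPa


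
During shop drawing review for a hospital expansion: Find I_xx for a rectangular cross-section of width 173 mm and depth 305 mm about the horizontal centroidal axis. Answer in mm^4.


I = b * h^3 / 12
= 173 * 305^3 / 12
= 173 * 28372625 / 12
= 409038677.08 mm^4

409038677.08 mm^4


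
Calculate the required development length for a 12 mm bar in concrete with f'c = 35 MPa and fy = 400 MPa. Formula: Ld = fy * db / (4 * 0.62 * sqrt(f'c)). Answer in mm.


Ld = (fy * db) / (4 * 0.62 * sqrt(f'c))
= (400 * 12) / (4 * 0.62 * sqrt(35))
= 4800 / 14.6719
= 327.16 mm

327.16 mm


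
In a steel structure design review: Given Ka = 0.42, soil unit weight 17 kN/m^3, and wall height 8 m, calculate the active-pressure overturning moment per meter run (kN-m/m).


Pa = 0.5 * Ka * gamma * H^2
= 0.5 * 0.42 * 17 * 8^2
= 228.48 kN/m
Arm = H / 3 = 8 / 3 = 2.6667 m
Mo = Pa * arm = Pa * H / 3 = 228.48 * 8 / 3 = 609.28 kN-m/m

609.28 kN-m/m


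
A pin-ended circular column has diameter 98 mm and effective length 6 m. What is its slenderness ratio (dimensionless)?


Radius of gyration r = d / 4 = 98 / 4 = 24.5 mm
L_eff = 6000.0 mm
Slenderness ratio = L / r = 6000.0 / 24.5 = 244.9 (dimensionless)

244.9 (dimensionless)


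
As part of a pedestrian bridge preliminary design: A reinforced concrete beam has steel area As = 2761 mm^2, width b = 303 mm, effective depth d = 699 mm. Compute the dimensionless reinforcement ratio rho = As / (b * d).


rho = As / (b * d)
= 2761 / (303 * 699)
= 2761 / 211797
= 0.013036 (dimensionless)

0.013036 (dimensionless)


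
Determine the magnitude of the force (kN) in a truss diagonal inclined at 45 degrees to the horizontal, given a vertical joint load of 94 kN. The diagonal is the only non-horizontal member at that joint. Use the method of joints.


At the joint, only the diagonal has a vertical component, so vertical equilibrium gives:
F * sin(45) = 94
F = 94 / sin(45)
= 94 / 0.707107
= 132.94 kN

132.94 kN


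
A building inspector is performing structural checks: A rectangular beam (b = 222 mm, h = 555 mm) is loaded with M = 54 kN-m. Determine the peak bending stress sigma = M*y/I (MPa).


I = b * h^3 / 12 = 222 * 555^3 / 12 = 3162646687.5 mm^4
y = h / 2 = 555 / 2 = 277.5 mm
M = 54 kN-m = 54000000.0 N-mm
sigma = M * y / I = 54000000.0 * 277.5 / 3162646687.5
= 4.74 MPa

4.74 MPa


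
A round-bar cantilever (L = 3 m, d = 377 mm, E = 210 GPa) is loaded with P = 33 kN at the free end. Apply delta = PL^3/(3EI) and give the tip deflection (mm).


I = pi * d^4 / 64 = pi * 377^4 / 64 = 991597217.73 mm^4
L = 3000.0 mm, P = 33000.0 N, E = 210000.0 MPa
delta = P * L^3 / (3 * E * I)
= 33000.0 * 3000.0^3 / (3 * 210000.0 * 991597217.73)
= 1.4263 mm

1.4263 mm


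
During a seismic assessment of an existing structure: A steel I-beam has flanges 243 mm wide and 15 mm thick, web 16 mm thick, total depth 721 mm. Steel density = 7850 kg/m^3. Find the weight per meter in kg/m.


A_flanges = 2 * 243 * 15 = 7290 mm^2
A_web = (721 - 2 * 15) * 16 = 11056 mm^2
A_total = 7290 + 11056 = 18346 mm^2 = 0.018346 m^2
Weight = rho * A = 7850 * 0.018346 = 144.0161 kg/m

144.0161 kg/m


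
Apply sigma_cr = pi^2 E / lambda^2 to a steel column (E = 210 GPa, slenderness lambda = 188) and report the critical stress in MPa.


sigma_cr = pi^2 * E / lambda^2
= 9.8696 * 210000.0 / 188^2
= 9.8696 * 210000.0 / 35344
= 58.6413 MPa

58.6413 MPa


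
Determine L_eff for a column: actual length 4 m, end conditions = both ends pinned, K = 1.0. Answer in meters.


L_eff = K * L
= 1.0 * 4
= 4.0 m

4.0 m


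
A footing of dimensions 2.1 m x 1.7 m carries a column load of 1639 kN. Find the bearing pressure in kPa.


A = 2.1 * 1.7 = 3.57 m^2
q = P / A = 1639 / 3.57
= 459.1036 kPa

459.1036 kPa


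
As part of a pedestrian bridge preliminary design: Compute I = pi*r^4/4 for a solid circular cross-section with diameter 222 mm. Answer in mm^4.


r = d / 2 = 222 / 2 = 111.0 mm
I = pi * r^4 / 4 = pi * 111.0^4 / 4
= 119228971.19 mm^4

119228971.19 mm^4


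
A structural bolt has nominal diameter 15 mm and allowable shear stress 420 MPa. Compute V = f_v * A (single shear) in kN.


A = pi * d^2 / 4 = pi * 15^2 / 4 = 176.7146 mm^2
V = f_v * A / 1000 = 420 * 176.7146 / 1000
= 74.2201 kN

74.2201 kN
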